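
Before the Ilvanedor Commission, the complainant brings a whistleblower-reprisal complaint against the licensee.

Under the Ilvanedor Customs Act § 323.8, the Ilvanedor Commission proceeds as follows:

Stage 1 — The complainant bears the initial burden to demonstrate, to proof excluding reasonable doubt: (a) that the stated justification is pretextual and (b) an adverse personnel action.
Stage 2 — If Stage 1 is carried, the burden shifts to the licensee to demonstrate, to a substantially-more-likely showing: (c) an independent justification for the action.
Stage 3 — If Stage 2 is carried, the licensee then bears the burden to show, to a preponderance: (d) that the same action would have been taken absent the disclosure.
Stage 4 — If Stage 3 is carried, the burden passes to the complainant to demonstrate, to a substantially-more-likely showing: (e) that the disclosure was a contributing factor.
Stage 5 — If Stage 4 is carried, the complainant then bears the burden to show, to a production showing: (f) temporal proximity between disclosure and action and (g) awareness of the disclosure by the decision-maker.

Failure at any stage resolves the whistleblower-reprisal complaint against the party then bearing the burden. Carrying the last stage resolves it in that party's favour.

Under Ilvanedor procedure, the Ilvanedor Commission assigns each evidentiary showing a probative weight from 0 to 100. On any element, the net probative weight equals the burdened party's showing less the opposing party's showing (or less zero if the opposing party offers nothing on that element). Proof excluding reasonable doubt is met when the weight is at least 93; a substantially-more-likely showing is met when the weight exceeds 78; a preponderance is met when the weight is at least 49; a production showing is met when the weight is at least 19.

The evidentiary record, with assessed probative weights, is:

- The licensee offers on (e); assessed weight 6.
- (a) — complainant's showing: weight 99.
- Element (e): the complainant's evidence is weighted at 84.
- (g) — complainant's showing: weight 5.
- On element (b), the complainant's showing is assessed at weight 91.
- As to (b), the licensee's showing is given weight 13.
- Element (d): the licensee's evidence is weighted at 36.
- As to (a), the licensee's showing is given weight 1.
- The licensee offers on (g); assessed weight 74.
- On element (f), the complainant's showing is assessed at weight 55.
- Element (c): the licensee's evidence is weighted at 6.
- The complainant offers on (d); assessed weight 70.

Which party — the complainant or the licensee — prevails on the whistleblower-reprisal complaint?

licensee

Stage 1 — burden on complainant; standard: proof excluding reasonable doubt (weight is at least 93).
    (a): 99 − 1 = 98 ≥ 93 [met]
    (b): 91 − 13 = 78 < 93 [not met]
  Stage 1 not carried; the complainant fails its burden.
The analysis ends at Stage 1; the licensee prevails.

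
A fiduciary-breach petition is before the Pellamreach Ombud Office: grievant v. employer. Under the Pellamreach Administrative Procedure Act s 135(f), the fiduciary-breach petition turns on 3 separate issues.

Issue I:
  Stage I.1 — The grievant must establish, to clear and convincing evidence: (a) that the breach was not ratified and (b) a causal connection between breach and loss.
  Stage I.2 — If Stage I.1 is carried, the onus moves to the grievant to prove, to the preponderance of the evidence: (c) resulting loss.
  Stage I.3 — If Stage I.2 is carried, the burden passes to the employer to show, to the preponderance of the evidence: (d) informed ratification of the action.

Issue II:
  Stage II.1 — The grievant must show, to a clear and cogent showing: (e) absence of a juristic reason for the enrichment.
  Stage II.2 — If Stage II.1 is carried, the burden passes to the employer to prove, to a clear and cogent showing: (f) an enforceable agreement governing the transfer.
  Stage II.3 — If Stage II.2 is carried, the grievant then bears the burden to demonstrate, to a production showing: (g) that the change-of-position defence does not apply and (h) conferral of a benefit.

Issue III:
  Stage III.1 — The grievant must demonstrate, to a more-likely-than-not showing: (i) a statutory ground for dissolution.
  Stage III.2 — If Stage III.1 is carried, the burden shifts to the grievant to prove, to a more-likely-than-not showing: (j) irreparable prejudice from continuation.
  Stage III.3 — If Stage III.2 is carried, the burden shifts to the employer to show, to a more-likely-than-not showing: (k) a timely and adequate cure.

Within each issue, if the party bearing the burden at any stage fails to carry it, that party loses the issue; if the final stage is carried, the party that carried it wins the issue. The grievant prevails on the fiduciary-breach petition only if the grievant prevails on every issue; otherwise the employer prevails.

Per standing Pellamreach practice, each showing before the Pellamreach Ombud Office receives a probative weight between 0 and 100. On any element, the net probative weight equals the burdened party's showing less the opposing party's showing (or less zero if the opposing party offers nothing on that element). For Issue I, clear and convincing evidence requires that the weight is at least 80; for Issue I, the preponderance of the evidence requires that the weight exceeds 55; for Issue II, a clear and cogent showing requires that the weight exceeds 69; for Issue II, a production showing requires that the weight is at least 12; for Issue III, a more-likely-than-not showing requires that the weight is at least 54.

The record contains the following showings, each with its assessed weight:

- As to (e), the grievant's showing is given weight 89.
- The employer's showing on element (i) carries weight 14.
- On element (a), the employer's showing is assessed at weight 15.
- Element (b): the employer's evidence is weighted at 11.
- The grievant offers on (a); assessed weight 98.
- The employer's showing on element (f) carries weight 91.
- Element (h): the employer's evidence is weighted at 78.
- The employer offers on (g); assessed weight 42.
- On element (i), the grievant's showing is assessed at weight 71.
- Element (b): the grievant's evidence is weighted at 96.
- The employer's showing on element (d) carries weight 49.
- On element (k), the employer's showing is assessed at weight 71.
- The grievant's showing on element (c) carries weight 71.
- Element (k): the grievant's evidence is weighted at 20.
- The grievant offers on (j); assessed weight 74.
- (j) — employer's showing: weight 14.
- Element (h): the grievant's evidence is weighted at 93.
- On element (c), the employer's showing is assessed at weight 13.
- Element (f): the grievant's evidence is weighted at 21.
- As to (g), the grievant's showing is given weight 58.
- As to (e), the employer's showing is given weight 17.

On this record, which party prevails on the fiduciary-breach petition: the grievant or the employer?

grievant

— Issue I —
At Stage I.1 the grievant must meet clear and convincing evidence (weight is at least 80): on (a) the weight is 98 less the opposing 15 gives net 83, ≥ 80, so (a) meets the standard; on (b) the weight is 96 less the opposing 11 gives net 85, which does reach 80, so (b) meets the standard.
  Stage I.1 is satisfied; the grievant continues to bear the burden.
At Stage I.2 the grievant must meet the preponderance of the evidence (weight exceeds 55): on (c) the weight is 71 less the opposing 13 gives net 58, > 55, so (c) meets the standard.
  The grievant carries Stage I.2; the employer now bears the burden.
At Stage I.3 the employer must meet the preponderance of the evidence (weight exceeds 55): on (d) the weight is 49, which does not exceed 55, so (d) does not meet the standard.
  The employer does not carry Stage I.3.
The analysis ends at Stage I.3; the grievant prevails on this issue.
— Issue II —
Stage II.1 (grievant, a clear and cogent showing, weight exceeds 69): (e) net 89−17=72 > 69 — meets.
  The grievant carries Stage II.1; the employer now bears the burden.
Stage II.2 (employer, a clear and cogent showing, weight exceeds 69): (f) net 91−21=70 > 69 — meets.
  All elements met. The burden passes to the grievant.
Stage II.3 (grievant, a production showing, weight is at least 12): (g) net 58−42=16 ≥ 12 — meets; (h) net 93−78=15 ≥ 12 — meets.
  The grievant carries the last stage.
All stages carried — the grievant prevails on this issue.
— Issue III —
Stage III.1 — burden on grievant; standard: a more-likely-than-not showing (weight is at least 54).
    (i): 71 − 14 = 57 ≥ 54 [met]
  All elements met. The grievant retains the burden for Stage III.2.
Stage III.2 — burden on grievant; standard: a more-likely-than-not showing (weight is at least 54).
    (j): 74 − 14 = 60 ≥ 54 [met]
  The grievant carries Stage III.2; the employer now bears the burden.
Stage III.3 — burden on employer; standard: a more-likely-than-not showing (weight is at least 54).
    (k): 71 − 20 = 51 < 54 [not met]
  Stage III.3 not carried; the employer fails its burden.
So the grievant prevails on this issue.
Per-issue: Issue I → grievant; Issue II → grievant; Issue III → grievant. The grievant must prevail on every issue; overall, the grievant prevails.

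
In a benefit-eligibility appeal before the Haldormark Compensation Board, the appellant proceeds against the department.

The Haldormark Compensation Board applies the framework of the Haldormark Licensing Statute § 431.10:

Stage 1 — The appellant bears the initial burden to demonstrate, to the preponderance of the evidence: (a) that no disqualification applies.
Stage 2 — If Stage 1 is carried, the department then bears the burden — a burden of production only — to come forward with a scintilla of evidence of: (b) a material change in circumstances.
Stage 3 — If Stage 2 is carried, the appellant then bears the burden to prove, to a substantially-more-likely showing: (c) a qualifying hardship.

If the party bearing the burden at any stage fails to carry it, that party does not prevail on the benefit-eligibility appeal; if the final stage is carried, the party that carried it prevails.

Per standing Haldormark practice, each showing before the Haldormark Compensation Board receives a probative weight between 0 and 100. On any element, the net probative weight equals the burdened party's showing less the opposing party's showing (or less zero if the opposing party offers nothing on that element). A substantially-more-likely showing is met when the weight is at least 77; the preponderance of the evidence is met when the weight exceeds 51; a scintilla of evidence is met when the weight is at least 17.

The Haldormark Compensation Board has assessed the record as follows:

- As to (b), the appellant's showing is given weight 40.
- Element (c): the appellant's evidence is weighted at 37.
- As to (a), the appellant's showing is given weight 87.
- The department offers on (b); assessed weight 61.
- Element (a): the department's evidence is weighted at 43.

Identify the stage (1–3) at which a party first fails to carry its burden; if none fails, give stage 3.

stage 1

Stage 1 — burden on appellant; standard: the preponderance of the evidence (weight exceeds 51).
    (a): 87 − 43 = 44 ≤ 51 [not met]
  The appellant does not carry Stage 1.
So the department prevails.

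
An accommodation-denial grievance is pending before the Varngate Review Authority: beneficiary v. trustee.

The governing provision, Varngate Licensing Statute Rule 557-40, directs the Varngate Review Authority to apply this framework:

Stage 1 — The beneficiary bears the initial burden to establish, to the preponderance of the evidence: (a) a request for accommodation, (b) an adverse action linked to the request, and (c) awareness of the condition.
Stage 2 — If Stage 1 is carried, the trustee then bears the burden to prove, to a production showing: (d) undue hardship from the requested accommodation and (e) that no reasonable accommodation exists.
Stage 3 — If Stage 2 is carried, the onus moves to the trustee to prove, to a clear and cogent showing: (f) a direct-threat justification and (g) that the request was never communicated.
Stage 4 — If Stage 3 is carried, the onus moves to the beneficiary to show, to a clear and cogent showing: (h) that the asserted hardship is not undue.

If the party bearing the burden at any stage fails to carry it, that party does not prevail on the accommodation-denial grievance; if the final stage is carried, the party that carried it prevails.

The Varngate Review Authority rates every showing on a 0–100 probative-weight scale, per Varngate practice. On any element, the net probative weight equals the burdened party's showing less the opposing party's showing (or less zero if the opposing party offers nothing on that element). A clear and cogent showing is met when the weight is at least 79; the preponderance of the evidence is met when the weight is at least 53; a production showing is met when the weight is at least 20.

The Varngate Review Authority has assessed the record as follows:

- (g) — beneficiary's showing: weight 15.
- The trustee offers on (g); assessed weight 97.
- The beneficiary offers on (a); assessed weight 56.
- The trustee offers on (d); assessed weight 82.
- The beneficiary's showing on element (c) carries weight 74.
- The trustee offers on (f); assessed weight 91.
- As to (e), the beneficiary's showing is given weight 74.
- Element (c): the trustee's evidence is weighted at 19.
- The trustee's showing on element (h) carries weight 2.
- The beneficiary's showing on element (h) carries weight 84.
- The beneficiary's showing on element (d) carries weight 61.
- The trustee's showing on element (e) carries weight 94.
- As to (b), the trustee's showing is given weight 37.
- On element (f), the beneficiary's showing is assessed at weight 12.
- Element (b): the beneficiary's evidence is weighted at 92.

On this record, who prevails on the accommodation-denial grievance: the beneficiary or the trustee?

beneficiary

Stage 1 — burden on beneficiary; standard: the preponderance of the evidence (weight is at least 53).
    (a): 56 ≥ 53 [met]
    (b): 92 − 37 = 55 ≥ 53 [met]
    (c): 74 − 19 = 55 ≥ 53 [met]
  Stage 1 carried; the burden shifts to the trustee.
Stage 2 — burden on trustee; standard: a production showing (weight is at least 20).
    (d): 82 − 61 = 21 ≥ 20 [met]
    (e): 94 − 74 = 20 ≥ 20 [met]
  Stage 2 is satisfied; the trustee continues to bear the burden.
Stage 3 — burden on trustee; standard: a clear and cogent showing (weight is at least 79).
    (f): 91 − 12 = 79 ≥ 79 [met]
    (g): 97 − 15 = 82 ≥ 79 [met]
  The trustee carries Stage 3; the beneficiary now bears the burden.
Stage 4 — burden on beneficiary; standard: a clear and cogent showing (weight is at least 79).
    (h): 84 − 2 = 82 ≥ 79 [met]
  All elements met at the final stage.
All stages carried — the beneficiary prevails.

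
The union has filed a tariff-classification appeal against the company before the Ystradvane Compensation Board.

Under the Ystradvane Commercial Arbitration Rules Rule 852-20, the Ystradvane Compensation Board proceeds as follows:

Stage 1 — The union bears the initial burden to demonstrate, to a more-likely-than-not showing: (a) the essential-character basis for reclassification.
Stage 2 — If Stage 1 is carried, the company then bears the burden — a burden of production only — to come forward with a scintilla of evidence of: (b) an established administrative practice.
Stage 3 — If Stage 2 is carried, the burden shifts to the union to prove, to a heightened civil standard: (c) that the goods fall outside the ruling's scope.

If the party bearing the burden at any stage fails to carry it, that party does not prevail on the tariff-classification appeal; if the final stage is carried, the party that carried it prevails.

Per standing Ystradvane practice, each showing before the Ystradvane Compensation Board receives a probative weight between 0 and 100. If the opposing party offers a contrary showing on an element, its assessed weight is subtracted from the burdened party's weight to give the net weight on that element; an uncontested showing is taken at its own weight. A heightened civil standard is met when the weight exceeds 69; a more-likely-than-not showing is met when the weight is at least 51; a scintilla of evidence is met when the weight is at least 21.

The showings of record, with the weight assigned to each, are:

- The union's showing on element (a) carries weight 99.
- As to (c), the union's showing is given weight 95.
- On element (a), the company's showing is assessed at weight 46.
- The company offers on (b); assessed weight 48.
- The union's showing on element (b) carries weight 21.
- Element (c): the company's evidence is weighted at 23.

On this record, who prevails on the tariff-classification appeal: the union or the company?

union

Stage 1 — burden on union; standard: a more-likely-than-not showing (weight is at least 51).
    (a): 99 − 46 = 53 ≥ 51 [met]
  Stage 1 is satisfied; the onus moves to the company.
Stage 2 — burden on company; standard: a scintilla of evidence (weight is at least 21).
    (b): 48 − 21 = 27 ≥ 21 [met]
  All elements met. The burden passes to the union.
Stage 3 — burden on union; standard: a heightened civil standard (weight exceeds 69).
    (c): 95 − 23 = 72 > 69 [met]
  Stage 3 carried; the final stage is satisfied.
All stages carried — the union prevails.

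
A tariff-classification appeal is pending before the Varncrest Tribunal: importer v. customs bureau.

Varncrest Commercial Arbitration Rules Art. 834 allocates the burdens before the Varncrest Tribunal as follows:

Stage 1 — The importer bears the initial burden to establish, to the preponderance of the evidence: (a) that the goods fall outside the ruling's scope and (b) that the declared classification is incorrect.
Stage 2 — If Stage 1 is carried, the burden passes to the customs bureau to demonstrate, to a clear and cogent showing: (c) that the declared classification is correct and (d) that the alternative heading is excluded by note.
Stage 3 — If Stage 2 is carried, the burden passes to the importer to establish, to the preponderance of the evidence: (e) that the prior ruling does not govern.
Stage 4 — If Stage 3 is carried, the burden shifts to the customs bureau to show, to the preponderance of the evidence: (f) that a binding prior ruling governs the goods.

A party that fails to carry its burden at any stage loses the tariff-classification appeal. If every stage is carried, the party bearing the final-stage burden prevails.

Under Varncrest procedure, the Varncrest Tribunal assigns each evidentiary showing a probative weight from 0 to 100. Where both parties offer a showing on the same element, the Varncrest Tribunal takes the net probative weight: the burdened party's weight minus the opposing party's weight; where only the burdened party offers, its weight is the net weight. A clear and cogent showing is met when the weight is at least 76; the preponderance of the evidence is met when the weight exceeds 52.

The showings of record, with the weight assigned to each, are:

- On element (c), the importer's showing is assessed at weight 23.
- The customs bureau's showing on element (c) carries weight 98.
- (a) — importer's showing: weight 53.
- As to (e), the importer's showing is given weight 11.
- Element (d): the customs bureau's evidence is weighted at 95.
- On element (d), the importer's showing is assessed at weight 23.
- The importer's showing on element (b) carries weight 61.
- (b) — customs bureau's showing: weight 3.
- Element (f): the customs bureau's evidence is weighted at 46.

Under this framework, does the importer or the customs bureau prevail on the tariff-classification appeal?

importer

Stage 1 — burden on importer; standard: the preponderance of the evidence (weight exceeds 52).
    (a): 53 > 52 [met]
    (b): 61 − 3 = 58 > 52 [met]
  All elements met. The burden passes to the customs bureau.
Stage 2 — burden on customs bureau; standard: a clear and cogent showing (weight is at least 76).
    (c): 98 − 23 = 75 < 76 [not met]
    (d): 95 − 23 = 72 < 76 [not met]
  Stage 2 not carried; the customs bureau fails its burden.
The importer prevails.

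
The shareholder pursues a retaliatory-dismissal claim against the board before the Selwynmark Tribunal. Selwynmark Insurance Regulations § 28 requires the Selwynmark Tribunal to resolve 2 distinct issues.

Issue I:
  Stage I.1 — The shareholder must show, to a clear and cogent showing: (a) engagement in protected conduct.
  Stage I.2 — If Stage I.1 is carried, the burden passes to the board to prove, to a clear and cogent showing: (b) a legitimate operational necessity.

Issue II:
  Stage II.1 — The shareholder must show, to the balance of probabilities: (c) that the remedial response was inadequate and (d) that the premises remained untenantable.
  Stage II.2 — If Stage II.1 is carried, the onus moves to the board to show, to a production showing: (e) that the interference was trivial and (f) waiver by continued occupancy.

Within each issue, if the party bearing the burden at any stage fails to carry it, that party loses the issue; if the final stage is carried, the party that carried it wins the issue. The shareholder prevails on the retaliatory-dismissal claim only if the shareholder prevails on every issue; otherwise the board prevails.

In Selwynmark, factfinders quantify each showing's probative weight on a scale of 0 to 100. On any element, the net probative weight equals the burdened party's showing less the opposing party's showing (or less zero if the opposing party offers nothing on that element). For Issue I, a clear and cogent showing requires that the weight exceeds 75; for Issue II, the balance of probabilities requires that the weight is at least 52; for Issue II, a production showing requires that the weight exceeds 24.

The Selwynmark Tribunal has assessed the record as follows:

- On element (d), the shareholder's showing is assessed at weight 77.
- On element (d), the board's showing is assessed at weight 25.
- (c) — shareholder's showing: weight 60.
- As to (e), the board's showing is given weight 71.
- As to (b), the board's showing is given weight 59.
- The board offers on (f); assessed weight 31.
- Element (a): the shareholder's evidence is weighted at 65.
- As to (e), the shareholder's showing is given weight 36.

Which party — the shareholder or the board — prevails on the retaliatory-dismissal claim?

board

— Issue I —
Stage I.1 — burden on shareholder; standard: a clear and cogent showing (weight exceeds 75).
    (a): 65 ≤ 75 [not met]
  Stage I.1 not carried; the shareholder fails its burden.
The board prevails on this issue.
— Issue II —
Stage II.1 — burden on shareholder; standard: the balance of probabilities (weight is at least 52).
    (c): 60 ≥ 52 [met]
    (d): 77 − 25 = 52 ≥ 52 [met]
  All elements met. The burden passes to the board.
Stage II.2 — burden on board; standard: a production showing (weight exceeds 24).
    (e): 71 − 36 = 35 > 24 [met]
    (f): 31 > 24 [met]
  The board carries the last stage.
All stages carried — the board prevails on this issue.
Per-issue: Issue I → board; Issue II → board. The shareholder must prevail on every issue; overall, the board prevails.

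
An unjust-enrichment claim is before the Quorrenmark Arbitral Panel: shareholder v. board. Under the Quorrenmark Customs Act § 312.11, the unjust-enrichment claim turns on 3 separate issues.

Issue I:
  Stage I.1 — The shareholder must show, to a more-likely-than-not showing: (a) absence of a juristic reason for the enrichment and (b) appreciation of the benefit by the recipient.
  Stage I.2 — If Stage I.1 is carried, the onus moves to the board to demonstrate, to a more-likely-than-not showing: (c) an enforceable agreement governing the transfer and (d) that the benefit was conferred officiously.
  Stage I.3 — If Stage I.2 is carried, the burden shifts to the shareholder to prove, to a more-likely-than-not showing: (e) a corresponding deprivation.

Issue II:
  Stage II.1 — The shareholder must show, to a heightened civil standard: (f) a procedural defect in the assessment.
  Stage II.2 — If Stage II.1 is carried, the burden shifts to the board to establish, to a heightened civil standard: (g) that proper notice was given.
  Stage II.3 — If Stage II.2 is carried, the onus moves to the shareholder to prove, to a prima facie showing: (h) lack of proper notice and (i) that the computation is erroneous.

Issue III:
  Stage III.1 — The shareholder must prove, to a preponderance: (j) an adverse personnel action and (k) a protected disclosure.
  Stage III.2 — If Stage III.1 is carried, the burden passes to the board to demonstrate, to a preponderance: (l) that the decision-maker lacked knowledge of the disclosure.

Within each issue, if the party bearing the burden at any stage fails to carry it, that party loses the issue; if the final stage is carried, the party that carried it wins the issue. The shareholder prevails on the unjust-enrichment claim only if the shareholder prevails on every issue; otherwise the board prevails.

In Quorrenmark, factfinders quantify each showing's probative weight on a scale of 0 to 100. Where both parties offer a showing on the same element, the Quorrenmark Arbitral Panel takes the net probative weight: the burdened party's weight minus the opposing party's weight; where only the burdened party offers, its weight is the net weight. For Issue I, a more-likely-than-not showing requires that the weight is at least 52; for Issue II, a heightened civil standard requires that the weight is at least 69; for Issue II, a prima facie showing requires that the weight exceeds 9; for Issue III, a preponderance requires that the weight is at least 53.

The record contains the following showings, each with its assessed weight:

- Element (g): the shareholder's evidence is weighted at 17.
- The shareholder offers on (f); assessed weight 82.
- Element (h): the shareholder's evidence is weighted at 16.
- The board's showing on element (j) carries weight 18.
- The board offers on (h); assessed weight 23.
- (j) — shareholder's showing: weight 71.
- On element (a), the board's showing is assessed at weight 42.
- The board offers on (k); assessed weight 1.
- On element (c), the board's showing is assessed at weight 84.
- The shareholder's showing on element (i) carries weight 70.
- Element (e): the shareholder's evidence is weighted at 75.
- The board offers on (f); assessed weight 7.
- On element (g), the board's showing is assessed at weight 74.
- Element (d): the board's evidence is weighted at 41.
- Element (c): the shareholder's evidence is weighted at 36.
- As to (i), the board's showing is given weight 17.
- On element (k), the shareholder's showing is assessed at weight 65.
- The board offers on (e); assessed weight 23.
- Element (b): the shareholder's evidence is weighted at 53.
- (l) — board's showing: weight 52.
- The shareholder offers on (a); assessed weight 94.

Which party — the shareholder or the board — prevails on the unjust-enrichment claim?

— Issue I —
At Stage I.1 the shareholder must meet a more-likely-than-not showing (weight is at least 52): on (a) the weight is 94 less the opposing 42 gives net 52, ≥ 52, so (a) meets the standard; on (b) the weight is 53, which does reach 52, so (b) meets the standard.
  All elements met. The burden passes to the board.
At Stage I.2 the board must meet a more-likely-than-not showing (weight is at least 52): on (c) the weight is 84 less the opposing 36 gives net 48, < 52, so (c) does not meet the standard; on (d) the weight is 41, which does not reach 52, so (d) does not meet the standard.
  The board does not carry Stage I.2.
The analysis ends at Stage I.2; the shareholder prevails on this issue.
— Issue II —
Stage II.1 — burden on shareholder; standard: a heightened civil standard (weight is at least 69).
    (f): 82 − 7 = 75 ≥ 69 [met]
  The shareholder carries Stage II.1; the board now bears the burden.
Stage II.2 — burden on board; standard: a heightened civil standard (weight is at least 69).
    (g): 74 − 17 = 57 < 69 [not met]
  The board does not carry Stage II.2.
The analysis ends at Stage II.2; the shareholder prevails on this issue.
— Issue III —
At Stage III.1 the shareholder must meet a preponderance (weight is at least 53): on (j) the weight is 71 less the opposing 18 gives net 53, ≥ 53, so (j) meets the standard; on (k) the weight is 65 less the opposing 1 gives net 64, ≥ 53, so (k) meets the standard.
  Stage III.1 carried; the burden shifts to the board.
At Stage III.2 the board must meet a preponderance (weight is at least 53): on (l) the weight is 52, which does not reach 53, so (l) does not meet the standard.
  The board does not carry Stage III.2.
So the shareholder prevails on this issue.
Per-issue: Issue I → shareholder; Issue II → shareholder; Issue III → shareholder. The shareholder must prevail on every issue; overall, the shareholder prevails.

shareholder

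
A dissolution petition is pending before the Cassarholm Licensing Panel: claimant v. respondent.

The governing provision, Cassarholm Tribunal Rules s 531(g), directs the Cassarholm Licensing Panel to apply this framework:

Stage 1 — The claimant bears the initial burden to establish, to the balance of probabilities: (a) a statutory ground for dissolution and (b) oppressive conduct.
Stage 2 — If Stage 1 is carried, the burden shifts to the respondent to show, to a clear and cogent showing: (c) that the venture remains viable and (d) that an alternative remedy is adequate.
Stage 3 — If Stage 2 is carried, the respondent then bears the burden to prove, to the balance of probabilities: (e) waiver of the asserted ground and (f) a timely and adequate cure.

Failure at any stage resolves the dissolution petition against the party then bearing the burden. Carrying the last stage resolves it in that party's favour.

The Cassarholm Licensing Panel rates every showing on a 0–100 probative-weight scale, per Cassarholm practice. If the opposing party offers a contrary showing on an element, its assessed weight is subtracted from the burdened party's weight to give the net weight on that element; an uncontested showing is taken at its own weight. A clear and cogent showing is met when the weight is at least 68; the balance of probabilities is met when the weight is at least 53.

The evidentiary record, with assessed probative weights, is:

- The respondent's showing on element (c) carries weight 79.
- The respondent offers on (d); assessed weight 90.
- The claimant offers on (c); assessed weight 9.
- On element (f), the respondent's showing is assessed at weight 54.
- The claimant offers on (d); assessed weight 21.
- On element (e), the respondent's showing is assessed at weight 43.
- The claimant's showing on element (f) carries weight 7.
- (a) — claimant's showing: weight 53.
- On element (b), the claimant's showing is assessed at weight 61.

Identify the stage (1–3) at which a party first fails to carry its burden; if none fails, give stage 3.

At Stage 1 the claimant must meet the balance of probabilities (weight is at least 53): on (a) the weight is 53, which does reach 53, so (a) meets the standard; on (b) the weight is 61, which does reach 53, so (b) meets the standard.
  All elements met. The burden passes to the respondent.
At Stage 2 the respondent must meet a clear and cogent showing (weight is at least 68): on (c) the weight is 79 less the opposing 9 gives net 70, which does reach 68, so (c) meets the standard; on (d) the weight is 90 less the opposing 21 gives net 69, ≥ 68, so (d) meets the standard.
  Stage 2 carried; the burden remains with the respondent.
At Stage 3 the respondent must meet the balance of probabilities (weight is at least 53): on (e) the weight is 43, < 53, so (e) does not meet the standard; on (f) the weight is 54 less the opposing 7 gives net 47, < 53, so (f) does not meet the standard.
  The respondent does not carry Stage 3.
The analysis ends at Stage 3; the claimant prevails.

stage 3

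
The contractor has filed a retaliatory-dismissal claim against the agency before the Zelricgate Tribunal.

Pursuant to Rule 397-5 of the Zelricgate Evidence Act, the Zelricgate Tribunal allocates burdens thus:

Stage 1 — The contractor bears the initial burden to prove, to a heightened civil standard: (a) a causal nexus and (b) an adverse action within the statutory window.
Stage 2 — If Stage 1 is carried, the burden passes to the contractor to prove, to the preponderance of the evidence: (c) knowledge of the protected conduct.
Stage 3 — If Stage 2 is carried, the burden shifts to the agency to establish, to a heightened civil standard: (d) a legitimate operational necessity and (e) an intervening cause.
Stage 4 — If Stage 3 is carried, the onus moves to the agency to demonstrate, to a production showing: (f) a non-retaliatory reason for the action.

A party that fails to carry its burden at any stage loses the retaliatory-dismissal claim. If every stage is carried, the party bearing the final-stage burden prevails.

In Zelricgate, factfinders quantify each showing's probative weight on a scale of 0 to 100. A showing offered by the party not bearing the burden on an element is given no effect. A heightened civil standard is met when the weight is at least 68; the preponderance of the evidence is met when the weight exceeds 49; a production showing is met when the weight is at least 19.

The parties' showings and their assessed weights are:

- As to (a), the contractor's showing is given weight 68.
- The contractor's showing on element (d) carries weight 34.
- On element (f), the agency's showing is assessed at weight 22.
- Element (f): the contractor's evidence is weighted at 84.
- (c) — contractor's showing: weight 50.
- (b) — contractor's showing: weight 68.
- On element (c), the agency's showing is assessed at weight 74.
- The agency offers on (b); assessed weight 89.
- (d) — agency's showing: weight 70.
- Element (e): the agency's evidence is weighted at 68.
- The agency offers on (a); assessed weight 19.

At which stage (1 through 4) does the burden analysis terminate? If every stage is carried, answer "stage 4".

stage 4

At Stage 1 the contractor must meet a heightened civil standard (weight is at least 68): on (a) the weight is 68 (the agency's 19 is given no effect), which does reach 68, so (a) meets the standard; on (b) the weight is 68 (the agency's 89 is given no effect), which does reach 68, so (b) meets the standard.
  Stage 1 is satisfied; the contractor continues to bear the burden.
At Stage 2 the contractor must meet the preponderance of the evidence (weight exceeds 49): on (c) the weight is 50 (the agency's 74 is given no effect), > 49, so (c) meets the standard.
  The contractor carries Stage 2; the agency now bears the burden.
At Stage 3 the agency must meet a heightened civil standard (weight is at least 68): on (d) the weight is 70 (the contractor's 34 is given no effect), which does reach 68, so (d) meets the standard; on (e) the weight is 68, which does reach 68, so (e) meets the standard.
  Stage 3 carried; the burden remains with the agency.
At Stage 4 the agency must meet a production showing (weight is at least 19): on (f) the weight is 22 (the contractor's 84 is given no effect), which does reach 19, so (f) meets the standard.
  Stage 4 carried; the final stage is satisfied.
Every stage carried; the agency prevails.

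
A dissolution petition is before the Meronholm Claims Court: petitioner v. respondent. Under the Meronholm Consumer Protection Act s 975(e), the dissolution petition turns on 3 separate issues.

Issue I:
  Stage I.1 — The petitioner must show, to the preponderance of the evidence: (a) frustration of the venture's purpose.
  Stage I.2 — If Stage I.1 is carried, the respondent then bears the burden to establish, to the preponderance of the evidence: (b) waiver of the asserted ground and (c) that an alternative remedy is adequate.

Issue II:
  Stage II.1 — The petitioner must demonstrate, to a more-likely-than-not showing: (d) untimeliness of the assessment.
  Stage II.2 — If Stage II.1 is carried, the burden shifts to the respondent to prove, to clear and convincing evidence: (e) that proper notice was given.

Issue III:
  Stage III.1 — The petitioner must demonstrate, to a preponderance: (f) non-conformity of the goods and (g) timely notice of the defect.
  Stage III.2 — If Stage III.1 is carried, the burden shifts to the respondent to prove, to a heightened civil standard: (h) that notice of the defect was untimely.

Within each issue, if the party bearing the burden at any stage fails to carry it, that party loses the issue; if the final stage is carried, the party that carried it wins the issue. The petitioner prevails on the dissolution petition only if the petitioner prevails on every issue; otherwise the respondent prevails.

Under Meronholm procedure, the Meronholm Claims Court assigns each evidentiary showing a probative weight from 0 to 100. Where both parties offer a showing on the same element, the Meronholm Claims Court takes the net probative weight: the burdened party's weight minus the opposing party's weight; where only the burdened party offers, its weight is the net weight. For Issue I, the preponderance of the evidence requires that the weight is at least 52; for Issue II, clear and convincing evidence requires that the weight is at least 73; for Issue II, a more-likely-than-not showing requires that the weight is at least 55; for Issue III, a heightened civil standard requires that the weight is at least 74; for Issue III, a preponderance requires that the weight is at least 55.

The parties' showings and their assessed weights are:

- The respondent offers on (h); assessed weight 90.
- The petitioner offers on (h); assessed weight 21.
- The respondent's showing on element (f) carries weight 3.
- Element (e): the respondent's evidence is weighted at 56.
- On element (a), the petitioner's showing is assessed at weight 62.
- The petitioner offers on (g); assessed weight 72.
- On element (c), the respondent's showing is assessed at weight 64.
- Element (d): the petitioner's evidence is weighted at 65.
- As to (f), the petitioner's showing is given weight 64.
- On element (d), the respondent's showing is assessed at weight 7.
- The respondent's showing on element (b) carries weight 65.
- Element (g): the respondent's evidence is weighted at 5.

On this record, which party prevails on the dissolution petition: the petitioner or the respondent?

— Issue I —
Stage I.1 — burden on petitioner; standard: the preponderance of the evidence (weight is at least 52).
    (a): 62 ≥ 52 [met]
  Stage I.1 carried; the burden shifts to the respondent.
Stage I.2 — burden on respondent; standard: the preponderance of the evidence (weight is at least 52).
    (b): 65 ≥ 52 [met]
    (c): 64 ≥ 52 [met]
  All elements met at the final stage.
All stages carried — the respondent prevails on this issue.
— Issue II —
At Stage II.1 the petitioner must meet a more-likely-than-not showing (weight is at least 55): on (d) the weight is 65 less the opposing 7 gives net 58, ≥ 55, so (d) meets the standard.
  All elements met. The burden passes to the respondent.
At Stage II.2 the respondent must meet clear and convincing evidence (weight is at least 73): on (e) the weight is 56, which does not reach 73, so (e) does not meet the standard.
  Not every element is met, so the respondent fails to carry Stage II.2.
The analysis ends at Stage II.2; the petitioner prevails on this issue.
— Issue III —
At Stage III.1 the petitioner must meet a preponderance (weight is at least 55): on (f) the weight is 64 less the opposing 3 gives net 61, ≥ 55, so (f) meets the standard; on (g) the weight is 72 less the opposing 5 gives net 67, which does reach 55, so (g) meets the standard.
  Stage III.1 is satisfied; the onus moves to the respondent.
At Stage III.2 the respondent must meet a heightened civil standard (weight is at least 74): on (h) the weight is 90 less the opposing 21 gives net 69, which does not reach 74, so (h) does not meet the standard.
  Not every element is met, so the respondent fails to carry Stage III.2.
The analysis ends at Stage III.2; the petitioner prevails on this issue.
Per-issue: Issue I → respondent; Issue II → petitioner; Issue III → petitioner. The petitioner must prevail on every issue; overall, the respondent prevails.

respondent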